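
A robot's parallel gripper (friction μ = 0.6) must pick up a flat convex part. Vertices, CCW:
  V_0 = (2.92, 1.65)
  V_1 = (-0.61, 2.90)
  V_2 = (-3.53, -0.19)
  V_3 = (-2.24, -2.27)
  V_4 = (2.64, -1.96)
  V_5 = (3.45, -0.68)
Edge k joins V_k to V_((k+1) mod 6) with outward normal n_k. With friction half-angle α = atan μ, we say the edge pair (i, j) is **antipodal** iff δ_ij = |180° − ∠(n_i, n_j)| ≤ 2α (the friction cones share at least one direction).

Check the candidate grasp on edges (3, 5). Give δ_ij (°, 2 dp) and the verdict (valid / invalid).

α = atan 0.6 = 30.96°;  2α = 61.93°
edge 3: e_3 = (+4.88, +0.31);  n_3 = (+0.0634, -0.9980)
edge 5: e_5 = (-0.53, +2.33);  n_5 = (+0.9751, +0.2218)
∠(n_3, n_5) = 99.18°
δ = |180° − 99.18°| = 80.82°
80.82° > 2α = 61.93°  →  invalid

δ = 80.82°, invalid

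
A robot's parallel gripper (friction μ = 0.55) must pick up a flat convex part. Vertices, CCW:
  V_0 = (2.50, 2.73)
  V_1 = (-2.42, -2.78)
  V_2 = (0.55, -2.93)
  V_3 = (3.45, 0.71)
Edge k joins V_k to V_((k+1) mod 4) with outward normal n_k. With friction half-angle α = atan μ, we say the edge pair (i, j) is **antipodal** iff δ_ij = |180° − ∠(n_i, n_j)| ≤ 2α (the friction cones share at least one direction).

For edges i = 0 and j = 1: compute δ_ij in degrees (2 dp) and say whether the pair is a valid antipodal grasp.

α = atan 0.55 = 28.81°;  2α = 57.62°
edge 0: e_0 = (-4.92, -5.51);  n_0 = (-0.7459, +0.6660)
edge 1: e_1 = (+2.97, -0.15);  n_1 = (-0.0504, -0.9987)
∠(n_0, n_1) = 128.87°
δ = |180° − 128.87°| = 51.13°
51.13° ≤ 2α = 57.62°  →  valid

δ = 51.13°, valid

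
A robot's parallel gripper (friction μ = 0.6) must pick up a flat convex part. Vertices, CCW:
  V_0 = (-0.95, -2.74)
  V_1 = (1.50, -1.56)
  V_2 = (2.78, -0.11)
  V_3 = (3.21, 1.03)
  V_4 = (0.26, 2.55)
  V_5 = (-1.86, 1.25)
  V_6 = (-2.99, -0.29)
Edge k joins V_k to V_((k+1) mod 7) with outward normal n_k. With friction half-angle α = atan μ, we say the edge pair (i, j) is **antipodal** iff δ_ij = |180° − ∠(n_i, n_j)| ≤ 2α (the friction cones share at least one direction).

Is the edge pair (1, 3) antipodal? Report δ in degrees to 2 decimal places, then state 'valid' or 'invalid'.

α = atan 0.6 = 30.96°;  2α = 61.93°
edge 1: e_1 = (+1.28, +1.45);  n_1 = (+0.7497, -0.6618)
edge 3: e_3 = (-2.95, +1.52);  n_3 = (+0.4580, +0.8889)
∠(n_1, n_3) = 104.18°
δ = |180° − 104.18°| = 75.82°
75.82° > 2α = 61.93°  →  invalid

δ = 75.82°, invalid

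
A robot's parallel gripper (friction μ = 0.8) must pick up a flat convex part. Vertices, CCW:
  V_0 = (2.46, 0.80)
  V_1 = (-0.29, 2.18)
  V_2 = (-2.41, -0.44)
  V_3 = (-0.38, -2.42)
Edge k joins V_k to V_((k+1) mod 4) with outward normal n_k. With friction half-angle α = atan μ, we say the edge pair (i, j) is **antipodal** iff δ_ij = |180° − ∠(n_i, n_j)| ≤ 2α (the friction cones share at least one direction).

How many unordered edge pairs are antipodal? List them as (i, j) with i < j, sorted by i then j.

count = 3; pairs: (0,2), (0,3), (1,3)

α = atan 0.8 = 38.66°;  2α = 77.32°
n_0 = (+0.4485, +0.8938)
n_1 = (-0.7774, +0.6290)
n_2 = (-0.6982, -0.7159)
n_3 = (+0.7500, -0.6615)
  (0,1): δ = 102.33°  ·
  (0,2): δ = 17.64°  ✓
  (0,3): δ = 75.24°  ✓
  (1,2): δ = 95.31°  ·
  (1,3): δ = 2.43°  ✓
  (2,3): δ = 87.13°  ·
antipodal pairs: 3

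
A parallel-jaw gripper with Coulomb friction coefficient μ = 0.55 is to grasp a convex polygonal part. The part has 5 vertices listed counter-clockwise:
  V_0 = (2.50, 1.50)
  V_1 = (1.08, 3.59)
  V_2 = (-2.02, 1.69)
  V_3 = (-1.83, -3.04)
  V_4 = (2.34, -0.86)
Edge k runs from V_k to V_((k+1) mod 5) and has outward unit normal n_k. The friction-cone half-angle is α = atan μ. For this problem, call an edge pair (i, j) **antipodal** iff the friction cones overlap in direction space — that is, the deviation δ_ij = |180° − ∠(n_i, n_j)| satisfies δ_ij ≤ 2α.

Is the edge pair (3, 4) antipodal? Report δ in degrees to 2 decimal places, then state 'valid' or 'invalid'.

α = atan 0.55 = 28.81°;  2α = 57.62°
edge 3: e_3 = (+4.17, +2.18);  n_3 = (+0.4633, -0.8862)
edge 4: e_4 = (+0.16, +2.36);  n_4 = (+0.9977, -0.0676)
∠(n_3, n_4) = 58.52°
δ = |180° − 58.52°| = 121.48°
121.48° > 2α = 57.62°  →  invalid

δ = 121.48°, invalid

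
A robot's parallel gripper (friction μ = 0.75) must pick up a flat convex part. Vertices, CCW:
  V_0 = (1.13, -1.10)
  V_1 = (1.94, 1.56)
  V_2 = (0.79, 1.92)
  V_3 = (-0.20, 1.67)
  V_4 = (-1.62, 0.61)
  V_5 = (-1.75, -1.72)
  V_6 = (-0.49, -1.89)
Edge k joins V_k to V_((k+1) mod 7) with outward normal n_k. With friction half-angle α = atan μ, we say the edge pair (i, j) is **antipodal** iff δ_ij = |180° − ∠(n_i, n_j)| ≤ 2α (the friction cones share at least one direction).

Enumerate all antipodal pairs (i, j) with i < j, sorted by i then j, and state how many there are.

count = 10; pairs: (0,2), (0,3), (0,4), (1,5), (1,6), (2,5), (2,6), (3,5), (3,6), (4,6)

α = atan 0.75 = 36.87°;  2α = 73.74°
n_0 = (+0.9566, -0.2913)
n_1 = (+0.2987, +0.9543)
n_2 = (-0.2448, +0.9696)
n_3 = (-0.5982, +0.8014)
n_4 = (-0.9984, +0.0557)
n_5 = (-0.1337, -0.9910)
n_6 = (+0.4383, -0.8988)
  (0,1): δ = 90.45°  ·
  (0,2): δ = 58.89°  ✓
  (0,3): δ = 36.32°  ✓
  (0,4): δ = 13.74°  ✓
  (0,5): δ = 99.25°  ·
  (0,6): δ = 132.93°  ·
  (1,2): δ = 148.45°  ·
  (1,3): δ = 125.88°  ·
  (1,4): δ = 75.81°  ·
  (1,5): δ = 9.70°  ✓
  (1,6): δ = 43.38°  ✓
  (2,3): δ = 157.43°  ·
  (2,4): δ = 107.37°  ·
  (2,5): δ = 21.86°  ✓
  (2,6): δ = 11.82°  ✓
  (3,4): δ = 129.93°  ·
  (3,5): δ = 44.42°  ✓
  (3,6): δ = 10.74°  ✓
  (4,5): δ = 94.49°  ·
  (4,6): δ = 60.81°  ✓
  (5,6): δ = 146.32°  ·
antipodal pairs: 10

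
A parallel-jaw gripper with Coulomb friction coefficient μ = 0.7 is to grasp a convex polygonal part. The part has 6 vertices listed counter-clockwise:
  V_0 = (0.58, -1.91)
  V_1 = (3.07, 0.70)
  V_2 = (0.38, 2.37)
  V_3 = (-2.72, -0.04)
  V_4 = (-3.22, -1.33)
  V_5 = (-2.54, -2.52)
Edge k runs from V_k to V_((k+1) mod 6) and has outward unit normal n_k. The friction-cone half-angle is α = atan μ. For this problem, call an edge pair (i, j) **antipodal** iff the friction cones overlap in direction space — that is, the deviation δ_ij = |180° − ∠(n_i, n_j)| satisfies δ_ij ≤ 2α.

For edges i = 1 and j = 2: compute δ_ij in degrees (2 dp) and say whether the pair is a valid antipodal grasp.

δ = 110.31°, invalid

α = atan 0.7 = 34.99°;  2α = 69.98°
edge 1: e_1 = (-2.69, +1.67);  n_1 = (+0.5274, +0.8496)
edge 2: e_2 = (-3.10, -2.41);  n_2 = (-0.6138, +0.7895)
∠(n_1, n_2) = 69.69°
δ = |180° − 69.69°| = 110.31°
110.31° > 2α = 69.98°  →  invalid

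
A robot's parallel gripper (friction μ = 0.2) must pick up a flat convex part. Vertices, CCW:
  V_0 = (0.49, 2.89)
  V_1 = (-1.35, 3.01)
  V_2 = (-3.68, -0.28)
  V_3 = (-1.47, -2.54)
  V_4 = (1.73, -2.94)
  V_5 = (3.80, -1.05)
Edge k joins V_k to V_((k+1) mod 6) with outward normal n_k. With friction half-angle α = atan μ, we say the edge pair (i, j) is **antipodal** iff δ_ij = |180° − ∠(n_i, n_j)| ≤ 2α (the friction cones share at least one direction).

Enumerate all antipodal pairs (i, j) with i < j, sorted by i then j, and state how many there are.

α = atan 0.2 = 11.31°;  2α = 22.62°
n_0 = (+0.0651, +0.9979)
n_1 = (-0.8161, +0.5779)
n_2 = (-0.7150, -0.6992)
n_3 = (-0.1240, -0.9923)
n_4 = (+0.6743, -0.7385)
n_5 = (+0.7657, +0.6432)
  (0,1): δ = 121.57°  ·
  (0,2): δ = 41.91°  ·
  (0,3): δ = 3.39°  ✓
  (0,4): δ = 46.13°  ·
  (0,5): δ = 133.77°  ·
  (1,2): δ = 100.33°  ·
  (1,3): δ = 61.82°  ·
  (1,4): δ = 12.30°  ✓
  (1,5): δ = 75.34°  ·
  (2,3): δ = 141.48°  ·
  (2,4): δ = 91.96°  ·
  (2,5): δ = 4.33°  ✓
  (3,4): δ = 130.48°  ·
  (3,5): δ = 42.84°  ·
  (4,5): δ = 92.36°  ·
antipodal pairs: 3

count = 3; pairs: (0,3), (1,4), (2,5)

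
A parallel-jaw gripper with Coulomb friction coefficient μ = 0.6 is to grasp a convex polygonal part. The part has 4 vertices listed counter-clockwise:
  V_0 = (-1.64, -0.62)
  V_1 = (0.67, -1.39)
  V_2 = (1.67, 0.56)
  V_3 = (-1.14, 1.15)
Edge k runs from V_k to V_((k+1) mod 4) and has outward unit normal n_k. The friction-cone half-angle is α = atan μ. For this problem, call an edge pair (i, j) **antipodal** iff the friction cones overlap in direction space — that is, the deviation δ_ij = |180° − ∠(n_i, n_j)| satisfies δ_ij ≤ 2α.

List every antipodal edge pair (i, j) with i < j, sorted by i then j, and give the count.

count = 2; pairs: (0,2), (1,3)

α = atan 0.6 = 30.96°;  2α = 61.93°
n_0 = (-0.3162, -0.9487)
n_1 = (+0.8898, -0.4563)
n_2 = (+0.2055, +0.9787)
n_3 = (-0.9623, +0.2718)
  (0,1): δ = 98.71°  ·
  (0,2): δ = 6.58°  ✓
  (0,3): δ = 92.66°  ·
  (1,2): δ = 74.71°  ·
  (1,3): δ = 11.38°  ✓
  (2,3): δ = 93.92°  ·
antipodal pairs: 2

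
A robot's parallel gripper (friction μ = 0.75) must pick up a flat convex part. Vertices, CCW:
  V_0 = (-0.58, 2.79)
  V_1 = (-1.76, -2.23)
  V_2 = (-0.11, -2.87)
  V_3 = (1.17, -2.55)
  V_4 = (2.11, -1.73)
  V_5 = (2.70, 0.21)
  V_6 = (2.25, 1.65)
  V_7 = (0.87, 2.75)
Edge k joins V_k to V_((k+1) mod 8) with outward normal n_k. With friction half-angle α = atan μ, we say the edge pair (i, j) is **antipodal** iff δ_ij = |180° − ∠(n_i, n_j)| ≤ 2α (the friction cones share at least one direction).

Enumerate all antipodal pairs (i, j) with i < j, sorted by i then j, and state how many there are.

α = atan 0.75 = 36.87°;  2α = 73.74°
n_0 = (-0.9735, +0.2288)
n_1 = (-0.3616, -0.9323)
n_2 = (+0.2425, -0.9701)
n_3 = (+0.6574, -0.7536)
n_4 = (+0.9567, -0.2910)
n_5 = (+0.9545, +0.2983)
n_6 = (+0.6233, +0.7820)
n_7 = (+0.0276, +0.9996)
  (0,1): δ = 97.97°  ·
  (0,2): δ = 62.74°  ✓
  (0,3): δ = 35.67°  ✓
  (0,4): δ = 3.69°  ✓
  (0,5): δ = 30.58°  ✓
  (0,6): δ = 64.67°  ✓
  (0,7): δ = 101.65°  ·
  (1,2): δ = 144.76°  ·
  (1,3): δ = 117.70°  ·
  (1,4): δ = 85.72°  ·
  (1,5): δ = 51.45°  ✓
  (1,6): δ = 17.36°  ✓
  (1,7): δ = 19.62°  ✓
  (2,3): δ = 152.94°  ·
  (2,4): δ = 120.95°  ·
  (2,5): δ = 86.68°  ·
  (2,6): δ = 52.59°  ✓
  (2,7): δ = 15.62°  ✓
  (3,4): δ = 148.02°  ·
  (3,5): δ = 113.75°  ·
  (3,6): δ = 79.66°  ·
  (3,7): δ = 42.68°  ✓
  (4,5): δ = 145.73°  ·
  (4,6): δ = 111.64°  ·
  (4,7): δ = 74.66°  ·
  (5,6): δ = 145.91°  ·
  (5,7): δ = 108.93°  ·
  (6,7): δ = 143.02°  ·
antipodal pairs: 11

count = 11; pairs: (0,2), (0,3), (0,4), (0,5), (0,6), (1,5), (1,6), (1,7), (2,6), (2,7), (3,7)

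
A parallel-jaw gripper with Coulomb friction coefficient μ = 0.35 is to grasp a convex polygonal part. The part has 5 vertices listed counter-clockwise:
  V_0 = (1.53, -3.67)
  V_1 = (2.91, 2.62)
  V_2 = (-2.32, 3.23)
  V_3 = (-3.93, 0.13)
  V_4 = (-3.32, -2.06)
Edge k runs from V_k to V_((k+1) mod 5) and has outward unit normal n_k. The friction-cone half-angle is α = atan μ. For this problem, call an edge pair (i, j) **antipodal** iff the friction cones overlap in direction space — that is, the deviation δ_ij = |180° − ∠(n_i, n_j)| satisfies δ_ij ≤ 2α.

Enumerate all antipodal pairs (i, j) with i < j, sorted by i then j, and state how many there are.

α = atan 0.35 = 19.29°;  2α = 38.58°
n_0 = (+0.9768, -0.2143)
n_1 = (+0.1158, +0.9933)
n_2 = (-0.8875, +0.4609)
n_3 = (-0.9633, -0.2683)
n_4 = (-0.3151, -0.9491)
  (0,1): δ = 84.28°  ·
  (0,2): δ = 15.07°  ✓
  (0,3): δ = 27.94°  ✓
  (0,4): δ = 84.01°  ·
  (1,2): δ = 110.79°  ·
  (1,3): δ = 67.78°  ·
  (1,4): δ = 11.71°  ✓
  (2,3): δ = 136.99°  ·
  (2,4): δ = 80.92°  ·
  (3,4): δ = 123.93°  ·
antipodal pairs: 3

count = 3; pairs: (0,2), (0,3), (1,4)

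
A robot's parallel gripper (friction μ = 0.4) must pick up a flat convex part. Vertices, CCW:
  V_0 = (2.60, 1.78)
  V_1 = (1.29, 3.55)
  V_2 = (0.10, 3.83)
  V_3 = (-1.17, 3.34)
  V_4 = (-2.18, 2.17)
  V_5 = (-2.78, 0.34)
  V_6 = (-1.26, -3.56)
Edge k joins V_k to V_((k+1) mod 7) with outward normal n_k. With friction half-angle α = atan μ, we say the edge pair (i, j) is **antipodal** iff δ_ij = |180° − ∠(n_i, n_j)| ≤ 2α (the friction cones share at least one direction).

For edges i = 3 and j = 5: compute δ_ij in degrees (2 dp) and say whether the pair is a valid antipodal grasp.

δ = 117.90°, invalid

α = atan 0.4 = 21.80°;  2α = 43.60°
edge 3: e_3 = (-1.01, -1.17);  n_3 = (-0.7570, +0.6535)
edge 5: e_5 = (+1.52, -3.90);  n_5 = (-0.9317, -0.3631)
∠(n_3, n_5) = 62.10°
δ = |180° − 62.10°| = 117.90°
117.90° > 2α = 43.60°  →  invalid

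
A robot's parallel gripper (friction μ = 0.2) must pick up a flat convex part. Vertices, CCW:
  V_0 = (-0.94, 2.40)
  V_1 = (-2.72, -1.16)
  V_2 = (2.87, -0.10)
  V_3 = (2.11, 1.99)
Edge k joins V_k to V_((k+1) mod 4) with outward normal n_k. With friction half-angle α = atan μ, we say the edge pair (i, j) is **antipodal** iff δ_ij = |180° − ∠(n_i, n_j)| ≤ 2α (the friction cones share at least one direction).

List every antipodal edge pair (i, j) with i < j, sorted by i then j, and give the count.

α = atan 0.2 = 11.31°;  2α = 22.62°
n_0 = (-0.8944, +0.4472)
n_1 = (+0.1863, -0.9825)
n_2 = (+0.9398, +0.3417)
n_3 = (+0.1332, +0.9911)
  (0,1): δ = 52.70°  ·
  (0,2): δ = 46.55°  ·
  (0,3): δ = 108.91°  ·
  (1,2): δ = 80.75°  ·
  (1,3): δ = 18.39°  ✓
  (2,3): δ = 117.64°  ·
antipodal pairs: 1

count = 1; pairs: (1,3)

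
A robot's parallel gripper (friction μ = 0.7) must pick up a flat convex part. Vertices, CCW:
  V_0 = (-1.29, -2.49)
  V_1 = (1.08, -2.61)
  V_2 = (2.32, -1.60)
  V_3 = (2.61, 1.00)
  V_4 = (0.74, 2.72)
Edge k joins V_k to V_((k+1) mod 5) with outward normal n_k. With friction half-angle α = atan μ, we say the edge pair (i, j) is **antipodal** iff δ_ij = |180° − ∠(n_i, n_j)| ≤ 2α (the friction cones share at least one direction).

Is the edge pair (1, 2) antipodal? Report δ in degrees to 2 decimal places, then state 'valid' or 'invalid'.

α = atan 0.7 = 34.99°;  2α = 69.98°
edge 1: e_1 = (+1.24, +1.01);  n_1 = (+0.6315, -0.7753)
edge 2: e_2 = (+0.29, +2.60);  n_2 = (+0.9938, -0.1109)
∠(n_1, n_2) = 44.47°
δ = |180° − 44.47°| = 135.53°
135.53° > 2α = 69.98°  →  invalid

δ = 135.53°, invalid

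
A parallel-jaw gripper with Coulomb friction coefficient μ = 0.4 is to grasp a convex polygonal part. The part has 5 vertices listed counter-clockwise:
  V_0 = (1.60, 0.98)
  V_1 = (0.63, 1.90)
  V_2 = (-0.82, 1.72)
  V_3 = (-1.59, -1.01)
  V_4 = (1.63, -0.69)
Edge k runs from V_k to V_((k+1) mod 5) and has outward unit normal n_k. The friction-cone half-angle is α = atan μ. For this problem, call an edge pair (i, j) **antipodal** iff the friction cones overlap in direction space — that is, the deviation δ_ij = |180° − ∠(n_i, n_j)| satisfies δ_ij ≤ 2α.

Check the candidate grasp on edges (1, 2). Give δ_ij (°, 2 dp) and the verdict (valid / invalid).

α = atan 0.4 = 21.80°;  2α = 43.60°
edge 1: e_1 = (-1.45, -0.18);  n_1 = (-0.1232, +0.9924)
edge 2: e_2 = (-0.77, -2.73);  n_2 = (-0.9624, +0.2715)
∠(n_1, n_2) = 67.17°
δ = |180° − 67.17°| = 112.83°
112.83° > 2α = 43.60°  →  invalid

δ = 112.83°, invalid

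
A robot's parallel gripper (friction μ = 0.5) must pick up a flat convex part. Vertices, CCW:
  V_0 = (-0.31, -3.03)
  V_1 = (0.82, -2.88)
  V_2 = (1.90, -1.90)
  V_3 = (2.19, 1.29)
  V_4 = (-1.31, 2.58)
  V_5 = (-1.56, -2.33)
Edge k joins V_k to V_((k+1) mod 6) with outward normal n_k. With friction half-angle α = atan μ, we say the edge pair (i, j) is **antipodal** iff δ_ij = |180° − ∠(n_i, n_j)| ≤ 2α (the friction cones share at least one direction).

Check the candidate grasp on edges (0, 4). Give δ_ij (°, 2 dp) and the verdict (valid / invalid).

δ = 79.52°, invalid

α = atan 0.5 = 26.57°;  2α = 53.13°
edge 0: e_0 = (+1.13, +0.15);  n_0 = (+0.1316, -0.9913)
edge 4: e_4 = (-0.25, -4.91);  n_4 = (-0.9987, +0.0509)
∠(n_0, n_4) = 100.48°
δ = |180° − 100.48°| = 79.52°
79.52° > 2α = 53.13°  →  invalid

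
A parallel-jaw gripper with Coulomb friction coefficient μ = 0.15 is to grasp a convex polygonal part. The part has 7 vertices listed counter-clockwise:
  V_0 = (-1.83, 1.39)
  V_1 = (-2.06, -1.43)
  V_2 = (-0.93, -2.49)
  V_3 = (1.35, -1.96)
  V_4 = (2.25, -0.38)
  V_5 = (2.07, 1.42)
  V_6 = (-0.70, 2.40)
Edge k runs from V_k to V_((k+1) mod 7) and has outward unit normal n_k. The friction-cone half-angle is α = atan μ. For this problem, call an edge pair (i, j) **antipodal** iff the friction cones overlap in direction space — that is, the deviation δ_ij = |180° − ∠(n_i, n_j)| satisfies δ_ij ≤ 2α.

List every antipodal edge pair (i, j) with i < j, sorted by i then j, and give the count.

count = 1; pairs: (0,4)

α = atan 0.15 = 8.53°;  2α = 17.06°
n_0 = (-0.9967, +0.0813)
n_1 = (-0.6842, -0.7293)
n_2 = (+0.2264, -0.9740)
n_3 = (+0.8689, -0.4950)
n_4 = (+0.9950, +0.0995)
n_5 = (+0.3335, +0.9427)
n_6 = (-0.6664, +0.7456)
  (0,1): δ = 128.51°  ·
  (0,2): δ = 72.25°  ·
  (0,3): δ = 25.00°  ·
  (0,4): δ = 10.37°  ✓
  (0,5): δ = 75.18°  ·
  (0,6): δ = 136.45°  ·
  (1,2): δ = 123.74°  ·
  (1,3): δ = 76.50°  ·
  (1,4): δ = 41.12°  ·
  (1,5): δ = 23.69°  ·
  (1,6): δ = 84.96°  ·
  (2,3): δ = 132.75°  ·
  (2,4): δ = 97.38°  ·
  (2,5): δ = 32.57°  ·
  (2,6): δ = 28.70°  ·
  (3,4): δ = 144.62°  ·
  (3,5): δ = 79.82°  ·
  (3,6): δ = 18.54°  ·
  (4,5): δ = 115.19°  ·
  (4,6): δ = 53.92°  ·
  (5,6): δ = 118.73°  ·
antipodal pairs: 1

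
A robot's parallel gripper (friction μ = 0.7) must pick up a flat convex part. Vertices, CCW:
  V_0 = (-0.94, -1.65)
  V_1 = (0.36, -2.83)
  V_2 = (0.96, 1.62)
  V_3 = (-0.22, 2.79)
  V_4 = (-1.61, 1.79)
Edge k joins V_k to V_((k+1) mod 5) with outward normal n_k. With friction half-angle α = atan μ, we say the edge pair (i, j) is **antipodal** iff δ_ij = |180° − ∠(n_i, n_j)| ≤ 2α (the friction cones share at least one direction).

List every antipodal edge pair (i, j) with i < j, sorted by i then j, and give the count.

α = atan 0.7 = 34.99°;  2α = 69.98°
n_0 = (-0.6721, -0.7405)
n_1 = (+0.9910, -0.1336)
n_2 = (+0.7041, +0.7101)
n_3 = (-0.5840, +0.8118)
n_4 = (-0.9816, -0.1912)
  (0,1): δ = 55.45°  ✓
  (0,2): δ = 2.53°  ✓
  (0,3): δ = 77.96°  ·
  (0,4): δ = 143.25°  ·
  (1,2): δ = 127.08°  ·
  (1,3): δ = 46.59°  ✓
  (1,4): δ = 18.70°  ✓
  (2,3): δ = 99.51°  ·
  (2,4): δ = 34.22°  ✓
  (3,4): δ = 114.71°  ·
antipodal pairs: 5

count = 5; pairs: (0,1), (0,2), (1,3), (1,4), (2,4)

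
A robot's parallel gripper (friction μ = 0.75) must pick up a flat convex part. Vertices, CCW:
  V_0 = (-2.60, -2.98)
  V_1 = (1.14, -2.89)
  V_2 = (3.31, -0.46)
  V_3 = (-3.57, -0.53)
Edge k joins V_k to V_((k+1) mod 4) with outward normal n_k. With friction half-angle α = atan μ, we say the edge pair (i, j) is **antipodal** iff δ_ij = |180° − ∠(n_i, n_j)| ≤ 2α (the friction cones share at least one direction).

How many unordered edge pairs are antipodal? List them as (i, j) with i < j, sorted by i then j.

α = atan 0.75 = 36.87°;  2α = 73.74°
n_0 = (+0.0241, -0.9997)
n_1 = (+0.7459, -0.6661)
n_2 = (-0.0102, +0.9999)
n_3 = (-0.9298, -0.3681)
  (0,1): δ = 133.14°  ·
  (0,2): δ = 0.80°  ✓
  (0,3): δ = 110.22°  ·
  (1,2): δ = 47.65°  ✓
  (1,3): δ = 63.36°  ✓
  (2,3): δ = 68.98°  ✓
antipodal pairs: 4

count = 4; pairs: (0,2), (1,2), (1,3), (2,3)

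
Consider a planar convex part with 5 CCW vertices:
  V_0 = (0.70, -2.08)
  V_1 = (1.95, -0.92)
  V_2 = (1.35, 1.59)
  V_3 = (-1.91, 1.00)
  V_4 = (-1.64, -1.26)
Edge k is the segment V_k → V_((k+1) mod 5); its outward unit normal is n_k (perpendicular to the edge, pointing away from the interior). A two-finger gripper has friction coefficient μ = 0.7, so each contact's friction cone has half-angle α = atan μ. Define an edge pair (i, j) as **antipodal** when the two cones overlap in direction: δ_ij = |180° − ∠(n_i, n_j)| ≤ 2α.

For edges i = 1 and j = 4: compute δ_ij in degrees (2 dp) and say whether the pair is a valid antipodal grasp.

δ = 57.24°, valid

α = atan 0.7 = 34.99°;  2α = 69.98°
edge 1: e_1 = (-0.60, +2.51);  n_1 = (+0.9726, +0.2325)
edge 4: e_4 = (+2.34, -0.82);  n_4 = (-0.3307, -0.9437)
∠(n_1, n_4) = 122.76°
δ = |180° − 122.76°| = 57.24°
57.24° ≤ 2α = 69.98°  →  valid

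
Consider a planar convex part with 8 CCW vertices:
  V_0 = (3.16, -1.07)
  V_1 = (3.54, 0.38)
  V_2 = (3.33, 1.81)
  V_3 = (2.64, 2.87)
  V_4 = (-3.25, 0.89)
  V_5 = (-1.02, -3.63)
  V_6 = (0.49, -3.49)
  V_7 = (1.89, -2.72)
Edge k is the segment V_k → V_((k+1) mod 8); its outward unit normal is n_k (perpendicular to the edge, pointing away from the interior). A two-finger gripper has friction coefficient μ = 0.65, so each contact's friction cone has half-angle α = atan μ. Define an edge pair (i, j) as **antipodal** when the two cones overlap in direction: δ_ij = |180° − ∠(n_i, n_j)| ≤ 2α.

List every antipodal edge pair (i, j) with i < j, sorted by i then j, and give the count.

α = atan 0.65 = 33.02°;  2α = 66.05°
n_0 = (+0.9673, -0.2535)
n_1 = (+0.9894, +0.1453)
n_2 = (+0.8381, +0.5455)
n_3 = (-0.3186, +0.9479)
n_4 = (-0.8968, -0.4424)
n_5 = (+0.0923, -0.9957)
n_6 = (+0.4819, -0.8762)
n_7 = (+0.7924, -0.6099)
  (0,1): δ = 156.96°  ·
  (0,2): δ = 132.25°  ·
  (0,3): δ = 56.73°  ✓
  (0,4): δ = 40.95°  ✓
  (0,5): δ = 109.98°  ·
  (0,6): δ = 133.50°  ·
  (0,7): δ = 157.10°  ·
  (1,2): δ = 155.29°  ·
  (1,3): δ = 79.77°  ·
  (1,4): δ = 17.91°  ✓
  (1,5): δ = 86.94°  ·
  (1,6): δ = 110.46°  ·
  (1,7): δ = 134.06°  ·
  (2,3): δ = 104.48°  ·
  (2,4): δ = 6.80°  ✓
  (2,5): δ = 62.24°  ✓
  (2,6): δ = 85.75°  ·
  (2,7): δ = 109.35°  ·
  (3,4): δ = 82.32°  ·
  (3,5): δ = 13.28°  ✓
  (3,6): δ = 10.23°  ✓
  (3,7): δ = 33.83°  ✓
  (4,5): δ = 110.96°  ·
  (4,6): δ = 87.45°  ·
  (4,7): δ = 63.85°  ✓
  (5,6): δ = 156.49°  ·
  (5,7): δ = 132.88°  ·
  (6,7): δ = 156.40°  ·
antipodal pairs: 9

count = 9; pairs: (0,3), (0,4), (1,4), (2,4), (2,5), (3,5), (3,6), (3,7), (4,7)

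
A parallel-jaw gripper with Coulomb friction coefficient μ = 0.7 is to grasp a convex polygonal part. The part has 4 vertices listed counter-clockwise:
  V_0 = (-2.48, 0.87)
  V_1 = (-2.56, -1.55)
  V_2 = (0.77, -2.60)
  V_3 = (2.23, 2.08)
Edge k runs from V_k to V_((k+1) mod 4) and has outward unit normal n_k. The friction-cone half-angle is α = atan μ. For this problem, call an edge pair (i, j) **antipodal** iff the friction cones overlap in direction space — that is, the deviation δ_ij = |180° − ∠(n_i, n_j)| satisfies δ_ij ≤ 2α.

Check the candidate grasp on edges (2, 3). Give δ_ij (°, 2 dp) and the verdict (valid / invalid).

δ = 58.27°, valid

α = atan 0.7 = 34.99°;  2α = 69.98°
edge 2: e_2 = (+1.46, +4.68);  n_2 = (+0.9546, -0.2978)
edge 3: e_3 = (-4.71, -1.21);  n_3 = (-0.2488, +0.9685)
∠(n_2, n_3) = 121.73°
δ = |180° − 121.73°| = 58.27°
58.27° ≤ 2α = 69.98°  →  valid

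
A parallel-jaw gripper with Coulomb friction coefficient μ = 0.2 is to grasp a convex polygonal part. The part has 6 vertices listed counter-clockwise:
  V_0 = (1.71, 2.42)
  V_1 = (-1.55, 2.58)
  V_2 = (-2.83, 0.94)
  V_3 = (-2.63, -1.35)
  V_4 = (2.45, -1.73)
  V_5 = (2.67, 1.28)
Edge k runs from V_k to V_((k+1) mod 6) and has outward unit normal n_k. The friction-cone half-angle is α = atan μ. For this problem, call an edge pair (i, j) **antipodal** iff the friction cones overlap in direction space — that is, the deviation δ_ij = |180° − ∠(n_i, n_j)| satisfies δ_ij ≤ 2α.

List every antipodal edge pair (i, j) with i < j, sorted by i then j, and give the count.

count = 2; pairs: (0,3), (2,4)

α = atan 0.2 = 11.31°;  2α = 22.62°
n_0 = (+0.0490, +0.9988)
n_1 = (-0.7883, +0.6153)
n_2 = (-0.9962, -0.0870)
n_3 = (-0.0746, -0.9972)
n_4 = (+0.9973, -0.0729)
n_5 = (+0.7649, +0.6441)
  (0,1): δ = 125.16°  ·
  (0,2): δ = 82.20°  ·
  (0,3): δ = 1.47°  ✓
  (0,4): δ = 88.63°  ·
  (0,5): δ = 132.91°  ·
  (1,2): δ = 137.04°  ·
  (1,3): δ = 56.31°  ·
  (1,4): δ = 33.79°  ·
  (1,5): δ = 78.07°  ·
  (2,3): δ = 99.27°  ·
  (2,4): δ = 9.17°  ✓
  (2,5): δ = 35.11°  ·
  (3,4): δ = 89.90°  ·
  (3,5): δ = 45.62°  ·
  (4,5): δ = 135.72°  ·
antipodal pairs: 2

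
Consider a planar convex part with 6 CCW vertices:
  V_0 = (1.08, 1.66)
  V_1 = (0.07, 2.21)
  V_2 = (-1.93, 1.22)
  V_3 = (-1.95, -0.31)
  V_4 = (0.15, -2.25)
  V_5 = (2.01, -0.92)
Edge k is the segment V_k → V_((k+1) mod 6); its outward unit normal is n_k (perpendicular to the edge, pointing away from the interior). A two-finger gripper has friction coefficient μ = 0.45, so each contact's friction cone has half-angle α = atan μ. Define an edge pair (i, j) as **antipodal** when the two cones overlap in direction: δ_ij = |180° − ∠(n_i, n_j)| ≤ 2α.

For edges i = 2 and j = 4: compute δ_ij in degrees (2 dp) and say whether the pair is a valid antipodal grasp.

δ = 53.68°, invalid

α = atan 0.45 = 24.23°;  2α = 48.46°
edge 2: e_2 = (-0.02, -1.53);  n_2 = (-0.9999, +0.0131)
edge 4: e_4 = (+1.86, +1.33);  n_4 = (+0.5817, -0.8134)
∠(n_2, n_4) = 126.32°
δ = |180° − 126.32°| = 53.68°
53.68° > 2α = 48.46°  →  invalid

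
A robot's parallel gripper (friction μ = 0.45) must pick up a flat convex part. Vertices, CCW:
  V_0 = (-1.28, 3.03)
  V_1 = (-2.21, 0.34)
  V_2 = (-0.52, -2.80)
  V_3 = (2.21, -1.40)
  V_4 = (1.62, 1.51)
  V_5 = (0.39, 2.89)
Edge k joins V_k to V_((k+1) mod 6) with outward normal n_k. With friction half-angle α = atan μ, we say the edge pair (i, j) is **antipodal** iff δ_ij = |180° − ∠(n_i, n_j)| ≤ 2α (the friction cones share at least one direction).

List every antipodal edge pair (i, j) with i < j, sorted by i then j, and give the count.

count = 5; pairs: (0,2), (0,3), (1,3), (1,4), (2,5)

α = atan 0.45 = 24.23°;  2α = 48.46°
n_0 = (-0.9451, +0.3267)
n_1 = (-0.8806, -0.4739)
n_2 = (+0.4563, -0.8898)
n_3 = (+0.9801, +0.1987)
n_4 = (+0.7465, +0.6654)
n_5 = (+0.0835, +0.9965)
  (0,1): δ = 132.64°  ·
  (0,2): δ = 43.78°  ✓
  (0,3): δ = 30.53°  ✓
  (0,4): δ = 60.78°  ·
  (0,5): δ = 104.28°  ·
  (1,2): δ = 91.14°  ·
  (1,3): δ = 16.83°  ✓
  (1,4): δ = 13.42°  ✓
  (1,5): δ = 56.92°  ·
  (2,3): δ = 105.69°  ·
  (2,4): δ = 75.44°  ·
  (2,5): δ = 31.94°  ✓
  (3,4): δ = 149.75°  ·
  (3,5): δ = 106.25°  ·
  (4,5): δ = 136.50°  ·
antipodal pairs: 5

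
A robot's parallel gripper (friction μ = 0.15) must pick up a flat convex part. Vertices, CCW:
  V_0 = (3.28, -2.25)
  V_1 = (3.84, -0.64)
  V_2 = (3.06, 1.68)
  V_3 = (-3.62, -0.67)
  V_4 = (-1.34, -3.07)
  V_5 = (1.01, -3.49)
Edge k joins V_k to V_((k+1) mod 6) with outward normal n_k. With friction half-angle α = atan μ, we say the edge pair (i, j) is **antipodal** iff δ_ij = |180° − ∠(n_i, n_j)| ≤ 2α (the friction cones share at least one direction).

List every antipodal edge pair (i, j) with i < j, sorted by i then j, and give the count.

count = 1; pairs: (2,5)

α = atan 0.15 = 8.53°;  2α = 17.06°
n_0 = (+0.9445, -0.3285)
n_1 = (+0.9479, +0.3187)
n_2 = (-0.3319, +0.9433)
n_3 = (-0.7250, -0.6887)
n_4 = (-0.1759, -0.9844)
n_5 = (+0.4794, -0.8776)
  (0,1): δ = 142.24°  ·
  (0,2): δ = 51.44°  ·
  (0,3): δ = 62.71°  ·
  (0,4): δ = 99.05°  ·
  (0,5): δ = 137.82°  ·
  (1,2): δ = 89.20°  ·
  (1,3): δ = 24.95°  ·
  (1,4): δ = 61.28°  ·
  (1,5): δ = 100.06°  ·
  (2,3): δ = 65.85°  ·
  (2,4): δ = 29.51°  ·
  (2,5): δ = 9.26°  ✓
  (3,4): δ = 143.66°  ·
  (3,5): δ = 104.89°  ·
  (4,5): δ = 141.22°  ·
antipodal pairs: 1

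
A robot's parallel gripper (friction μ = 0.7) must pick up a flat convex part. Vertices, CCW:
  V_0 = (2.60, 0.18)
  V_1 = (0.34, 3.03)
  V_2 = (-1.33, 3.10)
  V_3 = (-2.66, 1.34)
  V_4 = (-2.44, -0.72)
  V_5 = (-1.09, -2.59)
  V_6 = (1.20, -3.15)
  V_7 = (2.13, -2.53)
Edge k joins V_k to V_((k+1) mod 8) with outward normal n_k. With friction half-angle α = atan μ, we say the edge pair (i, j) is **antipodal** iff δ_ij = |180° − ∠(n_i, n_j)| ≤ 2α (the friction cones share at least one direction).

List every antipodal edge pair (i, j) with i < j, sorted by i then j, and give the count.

α = atan 0.7 = 34.99°;  2α = 69.98°
n_0 = (+0.7835, +0.6213)
n_1 = (+0.0419, +0.9991)
n_2 = (-0.7978, +0.6029)
n_3 = (-0.9943, -0.1062)
n_4 = (-0.8108, -0.5853)
n_5 = (-0.2375, -0.9714)
n_6 = (+0.5547, -0.8321)
n_7 = (+0.9853, -0.1709)
  (0,1): δ = 130.81°  ·
  (0,2): δ = 75.49°  ·
  (0,3): δ = 32.32°  ✓
  (0,4): δ = 2.59°  ✓
  (0,5): δ = 37.84°  ✓
  (0,6): δ = 85.28°  ·
  (0,7): δ = 131.75°  ·
  (1,2): δ = 124.68°  ·
  (1,3): δ = 81.50°  ·
  (1,4): δ = 51.77°  ✓
  (1,5): δ = 11.34°  ✓
  (1,6): δ = 36.09°  ✓
  (1,7): δ = 82.56°  ·
  (2,3): δ = 136.83°  ·
  (2,4): δ = 107.10°  ·
  (2,5): δ = 66.66°  ✓
  (2,6): δ = 19.23°  ✓
  (2,7): δ = 27.24°  ✓
  (3,4): δ = 150.27°  ·
  (3,5): δ = 109.84°  ·
  (3,6): δ = 62.41°  ✓
  (3,7): δ = 15.93°  ✓
  (4,5): δ = 139.57°  ·
  (4,6): δ = 92.14°  ·
  (4,7): δ = 45.67°  ✓
  (5,6): δ = 132.57°  ·
  (5,7): δ = 86.10°  ·
  (6,7): δ = 133.53°  ·
antipodal pairs: 12

count = 12; pairs: (0,3), (0,4), (0,5), (1,4), (1,5), (1,6), (2,5), (2,6), (2,7), (3,6), (3,7), (4,7)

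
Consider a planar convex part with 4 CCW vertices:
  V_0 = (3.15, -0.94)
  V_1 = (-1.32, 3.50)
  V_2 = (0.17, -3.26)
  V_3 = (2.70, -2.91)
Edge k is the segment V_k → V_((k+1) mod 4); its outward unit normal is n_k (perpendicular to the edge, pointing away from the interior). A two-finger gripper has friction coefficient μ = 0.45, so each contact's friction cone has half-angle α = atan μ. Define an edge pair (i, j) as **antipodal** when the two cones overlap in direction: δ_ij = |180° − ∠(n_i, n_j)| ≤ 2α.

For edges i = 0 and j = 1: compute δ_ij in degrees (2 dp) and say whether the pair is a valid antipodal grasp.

δ = 32.76°, valid

α = atan 0.45 = 24.23°;  2α = 48.46°
edge 0: e_0 = (-4.47, +4.44);  n_0 = (+0.7047, +0.7095)
edge 1: e_1 = (+1.49, -6.76);  n_1 = (-0.9766, -0.2152)
∠(n_0, n_1) = 147.24°
δ = |180° − 147.24°| = 32.76°
32.76° ≤ 2α = 48.46°  →  valid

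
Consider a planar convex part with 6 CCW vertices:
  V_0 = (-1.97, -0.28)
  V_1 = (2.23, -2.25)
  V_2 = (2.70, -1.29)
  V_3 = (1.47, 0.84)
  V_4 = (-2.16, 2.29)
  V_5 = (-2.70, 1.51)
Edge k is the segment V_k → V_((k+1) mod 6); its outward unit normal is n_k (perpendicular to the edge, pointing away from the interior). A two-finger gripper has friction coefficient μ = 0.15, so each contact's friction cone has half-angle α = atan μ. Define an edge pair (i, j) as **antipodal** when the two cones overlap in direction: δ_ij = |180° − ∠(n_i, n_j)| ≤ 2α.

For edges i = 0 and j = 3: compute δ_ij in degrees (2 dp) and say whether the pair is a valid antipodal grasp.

δ = 3.35°, valid

α = atan 0.15 = 8.53°;  2α = 17.06°
edge 0: e_0 = (+4.20, -1.97);  n_0 = (-0.4247, -0.9054)
edge 3: e_3 = (-3.63, +1.45);  n_3 = (+0.3709, +0.9287)
∠(n_0, n_3) = 176.65°
δ = |180° − 176.65°| = 3.35°
3.35° ≤ 2α = 17.06°  →  valid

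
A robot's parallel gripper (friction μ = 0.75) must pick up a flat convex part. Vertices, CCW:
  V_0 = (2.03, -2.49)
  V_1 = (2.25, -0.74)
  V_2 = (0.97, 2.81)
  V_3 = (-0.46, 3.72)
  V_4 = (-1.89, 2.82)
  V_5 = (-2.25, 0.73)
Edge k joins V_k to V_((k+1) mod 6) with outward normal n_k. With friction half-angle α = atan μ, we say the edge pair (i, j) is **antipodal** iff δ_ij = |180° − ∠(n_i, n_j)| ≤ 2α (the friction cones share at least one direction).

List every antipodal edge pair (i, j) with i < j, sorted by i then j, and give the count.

count = 8; pairs: (0,3), (0,4), (0,5), (1,4), (1,5), (2,4), (2,5), (3,5)

α = atan 0.75 = 36.87°;  2α = 73.74°
n_0 = (+0.9922, -0.1247)
n_1 = (+0.9407, +0.3392)
n_2 = (+0.5369, +0.8437)
n_3 = (-0.5327, +0.8463)
n_4 = (-0.9855, +0.1697)
n_5 = (-0.6012, -0.7991)
  (0,1): δ = 153.01°  ·
  (0,2): δ = 115.31°  ·
  (0,3): δ = 50.65°  ✓
  (0,4): δ = 2.61°  ✓
  (0,5): δ = 60.21°  ✓
  (1,2): δ = 142.30°  ·
  (1,3): δ = 77.64°  ·
  (1,4): δ = 29.60°  ✓
  (1,5): δ = 33.22°  ✓
  (2,3): δ = 115.34°  ·
  (2,4): δ = 67.30°  ✓
  (2,5): δ = 4.48°  ✓
  (3,4): δ = 131.96°  ·
  (3,5): δ = 69.14°  ✓
  (4,5): δ = 117.18°  ·
antipodal pairs: 8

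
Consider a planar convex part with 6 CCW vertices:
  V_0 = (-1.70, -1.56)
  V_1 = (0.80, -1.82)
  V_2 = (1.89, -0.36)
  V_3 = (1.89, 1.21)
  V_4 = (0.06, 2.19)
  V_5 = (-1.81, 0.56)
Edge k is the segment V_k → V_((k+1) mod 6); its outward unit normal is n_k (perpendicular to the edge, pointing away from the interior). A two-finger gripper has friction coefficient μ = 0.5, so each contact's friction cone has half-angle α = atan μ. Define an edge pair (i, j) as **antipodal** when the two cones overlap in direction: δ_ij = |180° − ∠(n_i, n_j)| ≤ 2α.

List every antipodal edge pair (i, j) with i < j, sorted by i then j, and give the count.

α = atan 0.5 = 26.57°;  2α = 53.13°
n_0 = (-0.1034, -0.9946)
n_1 = (+0.8013, -0.5982)
n_2 = (+1.0000, -0.0000)
n_3 = (+0.4721, +0.8816)
n_4 = (-0.6571, +0.7538)
n_5 = (-0.9987, -0.0518)
  (0,1): δ = 120.81°  ·
  (0,2): δ = 84.06°  ·
  (0,3): δ = 22.23°  ✓
  (0,4): δ = 47.01°  ✓
  (0,5): δ = 98.91°  ·
  (1,2): δ = 143.26°  ·
  (1,3): δ = 81.43°  ·
  (1,4): δ = 12.18°  ✓
  (1,5): δ = 39.71°  ✓
  (2,3): δ = 118.17°  ·
  (2,4): δ = 48.92°  ✓
  (2,5): δ = 2.97°  ✓
  (3,4): δ = 110.75°  ·
  (3,5): δ = 58.86°  ·
  (4,5): δ = 128.11°  ·
antipodal pairs: 6

count = 6; pairs: (0,3), (0,4), (1,4), (1,5), (2,4), (2,5)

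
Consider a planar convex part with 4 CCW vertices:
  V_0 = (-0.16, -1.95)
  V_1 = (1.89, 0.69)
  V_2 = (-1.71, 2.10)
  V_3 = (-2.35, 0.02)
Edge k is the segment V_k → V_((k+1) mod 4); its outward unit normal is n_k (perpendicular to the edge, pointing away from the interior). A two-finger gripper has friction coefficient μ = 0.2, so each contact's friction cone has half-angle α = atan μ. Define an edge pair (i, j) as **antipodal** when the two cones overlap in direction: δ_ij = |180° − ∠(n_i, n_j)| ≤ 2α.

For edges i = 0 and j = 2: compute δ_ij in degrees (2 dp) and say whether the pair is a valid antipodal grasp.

δ = 20.73°, valid

α = atan 0.2 = 11.31°;  2α = 22.62°
edge 0: e_0 = (+2.05, +2.64);  n_0 = (+0.7898, -0.6133)
edge 2: e_2 = (-0.64, -2.08);  n_2 = (-0.9558, +0.2941)
∠(n_0, n_2) = 159.27°
δ = |180° − 159.27°| = 20.73°
20.73° ≤ 2α = 22.62°  →  valid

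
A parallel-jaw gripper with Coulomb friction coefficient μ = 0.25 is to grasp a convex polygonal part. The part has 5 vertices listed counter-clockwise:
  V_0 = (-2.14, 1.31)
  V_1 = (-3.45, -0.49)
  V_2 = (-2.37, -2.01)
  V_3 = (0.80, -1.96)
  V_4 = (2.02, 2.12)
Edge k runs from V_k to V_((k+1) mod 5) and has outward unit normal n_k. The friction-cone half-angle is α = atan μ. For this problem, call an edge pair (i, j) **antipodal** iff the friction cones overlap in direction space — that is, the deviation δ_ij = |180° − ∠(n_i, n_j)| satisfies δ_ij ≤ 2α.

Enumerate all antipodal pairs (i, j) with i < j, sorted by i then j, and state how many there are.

α = atan 0.25 = 14.04°;  2α = 28.07°
n_0 = (-0.8085, +0.5884)
n_1 = (-0.8152, -0.5792)
n_2 = (+0.0158, -0.9999)
n_3 = (+0.9581, -0.2865)
n_4 = (-0.1911, +0.9816)
  (0,1): δ = 108.56°  ·
  (0,2): δ = 53.05°  ·
  (0,3): δ = 19.40°  ✓
  (0,4): δ = 137.06°  ·
  (1,2): δ = 124.49°  ·
  (1,3): δ = 52.04°  ·
  (1,4): δ = 65.62°  ·
  (2,3): δ = 107.55°  ·
  (2,4): δ = 10.11°  ✓
  (3,4): δ = 62.33°  ·
antipodal pairs: 2

count = 2; pairs: (0,3), (2,4)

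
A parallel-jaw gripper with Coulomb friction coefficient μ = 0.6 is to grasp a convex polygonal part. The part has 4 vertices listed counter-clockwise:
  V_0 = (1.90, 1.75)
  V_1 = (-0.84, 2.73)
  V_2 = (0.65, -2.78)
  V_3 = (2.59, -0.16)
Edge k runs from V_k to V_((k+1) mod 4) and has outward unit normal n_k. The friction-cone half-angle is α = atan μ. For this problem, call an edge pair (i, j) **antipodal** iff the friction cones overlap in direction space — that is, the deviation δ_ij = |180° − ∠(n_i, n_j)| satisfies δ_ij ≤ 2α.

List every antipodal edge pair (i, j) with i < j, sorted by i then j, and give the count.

α = atan 0.6 = 30.96°;  2α = 61.93°
n_0 = (+0.3368, +0.9416)
n_1 = (-0.9653, -0.2610)
n_2 = (+0.8037, -0.5951)
n_3 = (+0.9405, +0.3398)
  (0,1): δ = 55.19°  ✓
  (0,2): δ = 73.16°  ·
  (0,3): δ = 129.54°  ·
  (1,2): δ = 51.65°  ✓
  (1,3): δ = 4.73°  ✓
  (2,3): δ = 123.62°  ·
antipodal pairs: 3

count = 3; pairs: (0,1), (1,2), (1,3)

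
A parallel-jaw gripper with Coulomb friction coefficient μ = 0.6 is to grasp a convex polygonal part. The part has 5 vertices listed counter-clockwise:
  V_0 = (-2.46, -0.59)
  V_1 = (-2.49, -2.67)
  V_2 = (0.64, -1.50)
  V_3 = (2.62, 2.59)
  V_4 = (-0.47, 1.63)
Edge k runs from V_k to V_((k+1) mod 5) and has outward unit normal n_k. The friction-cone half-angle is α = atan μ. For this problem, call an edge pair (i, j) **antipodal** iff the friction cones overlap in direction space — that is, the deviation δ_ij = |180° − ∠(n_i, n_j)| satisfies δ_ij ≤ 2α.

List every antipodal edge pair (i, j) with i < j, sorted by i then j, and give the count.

count = 5; pairs: (0,2), (1,3), (1,4), (2,3), (2,4)

α = atan 0.6 = 30.96°;  2α = 61.93°
n_0 = (-0.9999, +0.0144)
n_1 = (+0.3501, -0.9367)
n_2 = (+0.9001, -0.4357)
n_3 = (-0.2967, +0.9550)
n_4 = (-0.7446, +0.6675)
  (0,1): δ = 68.68°  ·
  (0,2): δ = 25.01°  ✓
  (0,3): δ = 108.09°  ·
  (0,4): δ = 138.95°  ·
  (1,2): δ = 136.33°  ·
  (1,3): δ = 3.24°  ✓
  (1,4): δ = 27.63°  ✓
  (2,3): δ = 46.91°  ✓
  (2,4): δ = 16.04°  ✓
  (3,4): δ = 149.13°  ·
antipodal pairs: 5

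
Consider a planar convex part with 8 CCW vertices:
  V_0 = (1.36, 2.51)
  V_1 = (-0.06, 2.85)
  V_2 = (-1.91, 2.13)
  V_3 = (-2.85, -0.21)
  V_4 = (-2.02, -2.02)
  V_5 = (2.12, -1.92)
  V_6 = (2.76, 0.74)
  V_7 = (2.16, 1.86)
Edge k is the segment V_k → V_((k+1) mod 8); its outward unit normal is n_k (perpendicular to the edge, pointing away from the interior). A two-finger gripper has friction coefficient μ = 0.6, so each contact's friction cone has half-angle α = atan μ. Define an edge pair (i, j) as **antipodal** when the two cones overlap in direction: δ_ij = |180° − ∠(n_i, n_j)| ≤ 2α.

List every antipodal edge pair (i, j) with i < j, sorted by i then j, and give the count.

count = 10; pairs: (0,3), (0,4), (1,4), (1,5), (2,5), (2,6), (3,5), (3,6), (3,7), (4,7)

α = atan 0.6 = 30.96°;  2α = 61.93°
n_0 = (+0.2329, +0.9725)
n_1 = (-0.3627, +0.9319)
n_2 = (-0.9279, +0.3728)
n_3 = (-0.9090, -0.4168)
n_4 = (+0.0241, -0.9997)
n_5 = (+0.9723, -0.2339)
n_6 = (+0.8815, +0.4722)
n_7 = (+0.6306, +0.7761)
  (0,1): δ = 145.27°  ·
  (0,2): δ = 98.42°  ·
  (0,3): δ = 51.90°  ✓
  (0,4): δ = 14.85°  ✓
  (0,5): δ = 89.94°  ·
  (0,6): δ = 131.64°  ·
  (0,7): δ = 154.37°  ·
  (1,2): δ = 133.15°  ·
  (1,3): δ = 86.63°  ·
  (1,4): δ = 19.88°  ✓
  (1,5): δ = 55.21°  ✓
  (1,6): δ = 96.91°  ·
  (1,7): δ = 119.64°  ·
  (2,3): δ = 133.48°  ·
  (2,4): δ = 66.73°  ·
  (2,5): δ = 8.36°  ✓
  (2,6): δ = 50.06°  ✓
  (2,7): δ = 72.79°  ·
  (3,4): δ = 113.25°  ·
  (3,5): δ = 38.16°  ✓
  (3,6): δ = 3.54°  ✓
  (3,7): δ = 26.27°  ✓
  (4,5): δ = 104.91°  ·
  (4,6): δ = 63.21°  ·
  (4,7): δ = 40.48°  ✓
  (5,6): δ = 138.29°  ·
  (5,7): δ = 115.57°  ·
  (6,7): δ = 157.27°  ·
antipodal pairs: 10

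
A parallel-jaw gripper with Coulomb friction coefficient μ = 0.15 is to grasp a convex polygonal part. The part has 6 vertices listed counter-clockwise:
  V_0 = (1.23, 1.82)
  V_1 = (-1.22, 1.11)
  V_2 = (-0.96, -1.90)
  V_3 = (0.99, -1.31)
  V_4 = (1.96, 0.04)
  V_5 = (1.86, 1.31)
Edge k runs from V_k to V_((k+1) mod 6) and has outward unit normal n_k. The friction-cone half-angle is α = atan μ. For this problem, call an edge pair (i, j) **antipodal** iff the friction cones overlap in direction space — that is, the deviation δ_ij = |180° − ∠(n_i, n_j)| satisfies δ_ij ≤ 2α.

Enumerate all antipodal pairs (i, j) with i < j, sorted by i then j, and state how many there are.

α = atan 0.15 = 8.53°;  2α = 17.06°
n_0 = (-0.2783, +0.9605)
n_1 = (-0.9963, -0.0861)
n_2 = (+0.2896, -0.9571)
n_3 = (+0.8121, -0.5835)
n_4 = (+0.9969, +0.0785)
n_5 = (+0.6292, +0.7772)
  (0,1): δ = 101.22°  ·
  (0,2): δ = 0.67°  ✓
  (0,3): δ = 38.14°  ·
  (0,4): δ = 78.34°  ·
  (0,5): δ = 124.85°  ·
  (1,2): δ = 78.10°  ·
  (1,3): δ = 40.63°  ·
  (1,4): δ = 0.43°  ✓
  (1,5): δ = 46.07°  ·
  (2,3): δ = 142.53°  ·
  (2,4): δ = 102.33°  ·
  (2,5): δ = 55.82°  ·
  (3,4): δ = 139.80°  ·
  (3,5): δ = 93.29°  ·
  (4,5): δ = 133.49°  ·
antipodal pairs: 2

count = 2; pairs: (0,2), (1,4)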